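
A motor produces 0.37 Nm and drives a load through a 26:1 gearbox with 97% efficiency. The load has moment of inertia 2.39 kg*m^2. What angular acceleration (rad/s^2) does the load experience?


tau_out = tau_motor * N * eta
= 0.37 * 26 * 0.97 = 9.3314 Nm
alpha = tau_out / I = 9.3314 / 2.39
= 3.9044 rad/s^2


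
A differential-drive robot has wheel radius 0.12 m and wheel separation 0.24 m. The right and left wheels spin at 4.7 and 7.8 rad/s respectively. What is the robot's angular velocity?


vR = r*wR = 0.12*4.7 = 0.564 m/s
vL = r*wL = 0.12*7.8 = 0.936 m/s
v = (vR+vL)/2 = 0.75 m/s
omega = (vR-vL)/L = -1.55 rad/s
angular velocity = -1.55 rad/s


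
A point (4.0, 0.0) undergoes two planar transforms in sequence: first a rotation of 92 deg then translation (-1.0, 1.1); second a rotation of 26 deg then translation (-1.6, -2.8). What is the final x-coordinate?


After transform 1:
x1 = cos(92)*4.0 - sin(92)*0.0 + -1.0 = -1.1396
y1 = sin(92)*4.0 + cos(92)*0.0 + 1.1 = 5.0976
After transform 2:
x2 = cos(26)*-1.1396 - sin(26)*5.0976 + -1.6
= -4.8589


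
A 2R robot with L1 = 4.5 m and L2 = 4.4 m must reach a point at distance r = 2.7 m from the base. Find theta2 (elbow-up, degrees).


cos(theta2) = (r^2 - L1^2 - L2^2) / (2*L1*L2)
cos(theta2) = (7.29 - 20.25 - 19.36) / 39.6
cos(theta2) = -0.816162
theta2 = 144.7024 degrees


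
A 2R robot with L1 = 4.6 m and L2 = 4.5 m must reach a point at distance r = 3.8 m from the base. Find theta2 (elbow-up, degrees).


cos(theta2) = (r^2 - L1^2 - L2^2) / (2*L1*L2)
cos(theta2) = (14.44 - 21.16 - 20.25) / 41.4
cos(theta2) = -0.651449
theta2 = 130.651 degrees


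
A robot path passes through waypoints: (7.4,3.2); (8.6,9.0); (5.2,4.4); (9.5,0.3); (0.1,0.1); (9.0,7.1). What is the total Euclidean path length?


Segment lengths:
  seg1 = sqrt((1.2)^2 + (5.8)^2) = 5.9228
  seg2 = sqrt((-3.4)^2 + (-4.6)^2) = 5.7201
  seg3 = sqrt((4.3)^2 + (-4.1)^2) = 5.9414
  seg4 = sqrt((-9.4)^2 + (-0.2)^2) = 9.4021
  seg5 = sqrt((8.9)^2 + (7.0)^2) = 11.323
Total = 38.3095


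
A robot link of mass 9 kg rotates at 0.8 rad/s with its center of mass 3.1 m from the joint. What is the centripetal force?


F = m * omega^2 * r
= 9 * 0.8^2 * 3.1
= 9 * 0.64 * 3.1
= 17.856 N


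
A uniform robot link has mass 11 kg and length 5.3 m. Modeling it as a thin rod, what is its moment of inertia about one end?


I = (1/3) * m * L^2
= (1/3) * 11 * 5.3^2
= 0.333333 * 11 * 28.09
= 102.9967 kg*m^2


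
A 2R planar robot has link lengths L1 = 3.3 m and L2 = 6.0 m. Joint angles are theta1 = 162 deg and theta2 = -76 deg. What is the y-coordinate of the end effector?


Convert angles to radians: theta1 = 2.8274, theta2 = -1.3265
y = L1*sin(theta1) + L2*sin(theta1+theta2)
y = 1.0198 + 5.9854
y = 7.0051


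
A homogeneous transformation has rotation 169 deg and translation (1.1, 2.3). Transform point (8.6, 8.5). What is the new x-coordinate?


x' = cos(theta)*px - sin(theta)*py + tx
= -0.9816*8.6 - 0.1908*8.5 + 1.1
= -8.9639


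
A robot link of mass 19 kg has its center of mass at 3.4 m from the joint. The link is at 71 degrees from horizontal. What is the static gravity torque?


tau = m*g*L*cos(angle)
= 19 * 9.81 * 3.4 * cos(71 deg)
= 19 * 9.81 * 3.4 * 0.3256
= 206.321 Nm


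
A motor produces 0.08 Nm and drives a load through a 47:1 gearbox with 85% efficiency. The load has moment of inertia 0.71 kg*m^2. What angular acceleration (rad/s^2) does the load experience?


tau_out = tau_motor * N * eta
= 0.08 * 47 * 0.85 = 3.196 Nm
alpha = tau_out / I = 3.196 / 0.71
= 4.5014 rad/s^2


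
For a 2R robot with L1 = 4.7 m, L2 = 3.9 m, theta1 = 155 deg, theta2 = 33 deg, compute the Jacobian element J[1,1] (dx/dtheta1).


J[1,1] = -L1*sin(t1) - L2*sin(t1+t2)
= -4.7*sin(155) - 3.9*sin(188)
= -1.4435


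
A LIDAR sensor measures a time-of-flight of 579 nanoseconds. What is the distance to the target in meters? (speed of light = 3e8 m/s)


tof = 579 ns = 5.79e-07 s
dist = c * tof / 2
= 3e8 * 5.79e-07 / 2
= 86.85 m


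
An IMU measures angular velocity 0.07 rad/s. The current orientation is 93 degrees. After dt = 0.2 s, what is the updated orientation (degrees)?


delta_theta = w * dt = 0.07 * 0.2 = 0.014 rad
= 0.8021 deg
theta_new = 93 + 0.8021 = 93.8021 deg


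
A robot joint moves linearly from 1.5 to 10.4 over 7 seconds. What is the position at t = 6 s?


s = t/T = 6/7 = 0.8571
p(t) = p0 + (pf-p0)*s
= 1.5 + (10.4 - 1.5) * 0.8571
= 9.1286


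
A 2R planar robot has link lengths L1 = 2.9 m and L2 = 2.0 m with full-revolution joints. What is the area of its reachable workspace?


r_max = L1 + L2 = 4.9 m
r_min = |L1 - L2| = 0.9 m
Area = pi*(r_max^2 - r_min^2)
= pi*(24.01 - 0.81)
= pi * 23.2
= 72.8849 m^2


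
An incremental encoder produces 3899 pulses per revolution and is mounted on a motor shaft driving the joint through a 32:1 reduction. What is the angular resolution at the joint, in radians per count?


counts per rev = 3899
effective counts at joint = 3899 * 32 = 124768
resolution = 2*pi / 124768
= 5.0359e-05 rad/count


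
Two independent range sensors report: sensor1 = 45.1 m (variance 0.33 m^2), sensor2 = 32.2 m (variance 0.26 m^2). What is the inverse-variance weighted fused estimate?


w1 = (1/var1) / (1/var1 + 1/var2)
   = 3.0303 / (3.0303 + 3.8462) = 0.4407
w2 = 1 - w1 = 0.5593
fused = w1*s1 + w2*s2 = 19.8746 + 18.0102
= 37.8847 m


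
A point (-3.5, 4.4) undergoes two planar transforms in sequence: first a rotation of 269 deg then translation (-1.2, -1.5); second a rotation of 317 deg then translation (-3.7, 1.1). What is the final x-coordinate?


After transform 1:
x1 = cos(269)*-3.5 - sin(269)*4.4 + -1.2 = 3.2604
y1 = sin(269)*-3.5 + cos(269)*4.4 + -1.5 = 1.9227
After transform 2:
x2 = cos(317)*3.2604 - sin(317)*1.9227 + -3.7
= -0.0042


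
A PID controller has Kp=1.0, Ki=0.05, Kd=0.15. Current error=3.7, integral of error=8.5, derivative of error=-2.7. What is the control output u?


u = Kp*e + Ki*int(e) + Kd*de/dt
= 1.0*3.7 + 0.05*8.5 + 0.15*(-2.7)
= 3.7 + 0.425 + -0.405
= 3.72


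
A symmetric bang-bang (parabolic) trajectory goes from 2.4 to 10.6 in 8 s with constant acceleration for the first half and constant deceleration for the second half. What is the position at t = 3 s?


Symmetric rest-to-rest: each phase covers (pf-p0)/2 in time T/2. 0.5*a*(T/2)^2 = (pf-p0)/2 => a = 4*(pf-p0)/T^2
a = 4*(10.6-2.4)/8^2 = 0.5125
t = 3 is in the acceleration phase (t <= T/2).
p = p0 + 0.5*a*t^2 = 2.4 + 0.5*0.5125*3^2
= 4.7062


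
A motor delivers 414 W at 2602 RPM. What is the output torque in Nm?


omega = 2602 * 2*pi/60 = 272.4808 rad/s
tau = P / omega = 414 / 272.4808
= 1.5194 Nm


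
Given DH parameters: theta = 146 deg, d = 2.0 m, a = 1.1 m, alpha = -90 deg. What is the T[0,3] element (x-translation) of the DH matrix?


T[0,3] = a * cos(theta)
= 1.1 * cos(146 deg)
= 1.1 * -0.829
= -0.9119


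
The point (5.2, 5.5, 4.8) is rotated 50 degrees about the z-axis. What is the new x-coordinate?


Rotation about z-axis: x' = x*cos(theta) - y*sin(theta)
= 5.2 * 0.6428 - 5.5 * 0.766
= -0.8707


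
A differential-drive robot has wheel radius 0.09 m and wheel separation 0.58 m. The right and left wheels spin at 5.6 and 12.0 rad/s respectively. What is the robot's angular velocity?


vR = r*wR = 0.09*5.6 = 0.504 m/s
vL = r*wL = 0.09*12.0 = 1.08 m/s
v = (vR+vL)/2 = 0.792 m/s
omega = (vR-vL)/L = -0.9931 rad/s
angular velocity = -0.9931 rad/s


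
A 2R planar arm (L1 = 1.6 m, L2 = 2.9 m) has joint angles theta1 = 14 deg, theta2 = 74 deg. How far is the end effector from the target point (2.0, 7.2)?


End effector via forward kinematics:
x = L1*cos(t1) + L2*cos(t1+t2) = 1.6537
y = L1*sin(t1) + L2*sin(t1+t2) = 3.2853
Distance to target:
d = sqrt((2.0 - 1.6537)^2 + (7.2 - 3.2853)^2)
= sqrt(0.1199 + 15.3248)
= 3.93 m


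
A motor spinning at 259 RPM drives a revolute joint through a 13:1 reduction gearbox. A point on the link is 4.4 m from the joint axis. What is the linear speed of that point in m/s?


omega_motor = 259 * 2*pi/60 = 27.1224 rad/s
omega_joint = omega_motor / 13 = 2.0863 rad/s
v = omega_joint * r = 2.0863 * 4.4
= 9.1799 m/s


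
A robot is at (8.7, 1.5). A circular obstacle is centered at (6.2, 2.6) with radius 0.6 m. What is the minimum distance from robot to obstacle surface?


center_dist = sqrt((8.7-6.2)^2 + (1.5-2.6)^2)
= sqrt(6.25 + 1.21)
= 2.7313
min_dist = center_dist - radius = 2.7313 - 0.6 = 2.1313 m


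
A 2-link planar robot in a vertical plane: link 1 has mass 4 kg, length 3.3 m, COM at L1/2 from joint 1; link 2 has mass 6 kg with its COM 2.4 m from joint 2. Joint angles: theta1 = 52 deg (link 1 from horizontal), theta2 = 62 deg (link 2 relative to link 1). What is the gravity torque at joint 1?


Horizontal distance from joint 1 to link-1 COM:
  x_c1 = (L1/2)*cos(t1) = 1.65 * 0.6157 = 1.0158 m
Horizontal distance from joint 1 to link-2 COM:
  x_c2 = L1*cos(t1) + Lc2*cos(t1+t2)
       = 3.3*0.6157 + 2.4*-0.4067 = 1.0555 m
tau1 = m1*g*x_c1 + m2*g*x_c2
     = 4*9.81*1.0158 + 6*9.81*1.0555
     = 39.8616 + 62.1276
     = 101.9892 Nm


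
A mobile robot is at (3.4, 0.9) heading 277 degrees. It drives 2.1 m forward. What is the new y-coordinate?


y_new = y0 + d*sin(theta)
= 0.9 + 2.1*sin(277)
= 0.9 + -2.0843
= -1.1843


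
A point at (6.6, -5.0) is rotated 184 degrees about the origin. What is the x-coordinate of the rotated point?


x' = x*cos(theta) - y*sin(theta)
cos(184 deg) = -0.9976, sin(184 deg) = -0.0698
x' = 6.6 * -0.9976 - -5.0 * -0.0698
= -6.5839 - 0.3488
= -6.9327


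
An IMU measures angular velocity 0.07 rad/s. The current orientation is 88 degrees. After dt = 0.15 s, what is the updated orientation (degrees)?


delta_theta = w * dt = 0.07 * 0.15 = 0.0105 rad
= 0.6016 deg
theta_new = 88 + 0.6016 = 88.6016 deg


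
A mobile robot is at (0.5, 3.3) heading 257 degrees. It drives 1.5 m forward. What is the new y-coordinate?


y_new = y0 + d*sin(theta)
= 3.3 + 1.5*sin(257)
= 3.3 + -1.4616
= 1.8384


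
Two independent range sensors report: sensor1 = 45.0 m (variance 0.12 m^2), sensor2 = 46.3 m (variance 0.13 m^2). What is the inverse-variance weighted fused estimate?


w1 = (1/var1) / (1/var1 + 1/var2)
   = 8.3333 / (8.3333 + 7.6923) = 0.52
w2 = 1 - w1 = 0.48
fused = w1*s1 + w2*s2 = 23.4 + 22.224
= 45.624 m


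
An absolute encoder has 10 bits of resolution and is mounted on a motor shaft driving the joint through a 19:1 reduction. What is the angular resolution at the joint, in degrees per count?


counts = 2^10 = 1024
effective counts at joint = 1024 * 19 = 19456
resolution = 360 / 19456
= 0.0185 deg/count


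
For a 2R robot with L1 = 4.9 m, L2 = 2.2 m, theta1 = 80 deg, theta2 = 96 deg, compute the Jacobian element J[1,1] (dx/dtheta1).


J[1,1] = -L1*sin(t1) - L2*sin(t1+t2)
= -4.9*sin(80) - 2.2*sin(176)
= -4.979


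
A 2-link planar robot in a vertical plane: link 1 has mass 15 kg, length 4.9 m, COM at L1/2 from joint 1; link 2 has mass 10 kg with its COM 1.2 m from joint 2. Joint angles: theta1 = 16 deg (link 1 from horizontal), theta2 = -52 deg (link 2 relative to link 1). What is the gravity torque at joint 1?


Horizontal distance from joint 1 to link-1 COM:
  x_c1 = (L1/2)*cos(t1) = 2.45 * 0.9613 = 2.3551 m
Horizontal distance from joint 1 to link-2 COM:
  x_c2 = L1*cos(t1) + Lc2*cos(t1+t2)
       = 4.9*0.9613 + 1.2*0.809 = 5.681 m
tau1 = m1*g*x_c1 + m2*g*x_c2
     = 15*9.81*2.3551 + 10*9.81*5.681
     = 346.5517 + 557.3064
     = 903.858 Nm


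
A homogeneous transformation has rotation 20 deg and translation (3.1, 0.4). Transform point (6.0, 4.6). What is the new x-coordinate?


x' = cos(theta)*px - sin(theta)*py + tx
= 0.9397*6.0 - 0.342*4.6 + 3.1
= 7.1649


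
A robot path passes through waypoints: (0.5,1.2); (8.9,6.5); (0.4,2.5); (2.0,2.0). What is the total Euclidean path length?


Segment lengths:
  seg1 = sqrt((8.4)^2 + (5.3)^2) = 9.9323
  seg2 = sqrt((-8.5)^2 + (-4.0)^2) = 9.3941
  seg3 = sqrt((1.6)^2 + (-0.5)^2) = 1.6763
Total = 21.0027


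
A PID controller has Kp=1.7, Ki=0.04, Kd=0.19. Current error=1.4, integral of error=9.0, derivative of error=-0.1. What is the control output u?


u = Kp*e + Ki*int(e) + Kd*de/dt
= 1.7*1.4 + 0.04*9.0 + 0.19*(-0.1)
= 2.38 + 0.36 + -0.019
= 2.721


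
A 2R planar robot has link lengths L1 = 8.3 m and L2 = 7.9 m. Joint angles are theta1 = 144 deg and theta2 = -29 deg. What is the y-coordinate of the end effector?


Convert angles to radians: theta1 = 2.5133, theta2 = -0.5061
y = L1*sin(theta1) + L2*sin(theta1+theta2)
y = 4.8786 + 7.1598
y = 12.0384


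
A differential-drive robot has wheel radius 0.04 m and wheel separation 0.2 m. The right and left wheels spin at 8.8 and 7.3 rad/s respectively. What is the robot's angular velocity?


vR = r*wR = 0.04*8.8 = 0.352 m/s
vL = r*wL = 0.04*7.3 = 0.292 m/s
v = (vR+vL)/2 = 0.322 m/s
omega = (vR-vL)/L = 0.3 rad/s
angular velocity = 0.3 rad/s


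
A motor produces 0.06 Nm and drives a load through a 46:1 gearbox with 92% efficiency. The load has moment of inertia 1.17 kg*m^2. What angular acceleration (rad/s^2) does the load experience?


tau_out = tau_motor * N * eta
= 0.06 * 46 * 0.92 = 2.5392 Nm
alpha = tau_out / I = 2.5392 / 1.17
= 2.1703 rad/s^2


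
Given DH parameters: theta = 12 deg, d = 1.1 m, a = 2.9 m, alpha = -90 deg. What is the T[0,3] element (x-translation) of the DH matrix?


T[0,3] = a * cos(theta)
= 2.9 * cos(12 deg)
= 2.9 * 0.9781
= 2.8366


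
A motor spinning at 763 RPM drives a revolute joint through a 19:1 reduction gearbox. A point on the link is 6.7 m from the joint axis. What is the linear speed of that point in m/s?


omega_motor = 763 * 2*pi/60 = 79.9012 rad/s
omega_joint = omega_motor / 19 = 4.2053 rad/s
v = omega_joint * r = 4.2053 * 6.7
= 28.1757 m/s


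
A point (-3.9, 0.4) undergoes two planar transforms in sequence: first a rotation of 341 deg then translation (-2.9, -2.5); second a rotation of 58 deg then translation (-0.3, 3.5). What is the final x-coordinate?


After transform 1:
x1 = cos(341)*-3.9 - sin(341)*0.4 + -2.9 = -6.4573
y1 = sin(341)*-3.9 + cos(341)*0.4 + -2.5 = -0.8521
After transform 2:
x2 = cos(58)*-6.4573 - sin(58)*-0.8521 + -0.3
= -2.9992


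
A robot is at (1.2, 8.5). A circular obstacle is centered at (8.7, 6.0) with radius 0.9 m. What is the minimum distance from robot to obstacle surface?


center_dist = sqrt((1.2-8.7)^2 + (8.5-6.0)^2)
= sqrt(56.25 + 6.25)
= 7.9057
min_dist = center_dist - radius = 7.9057 - 0.9 = 7.0057 m


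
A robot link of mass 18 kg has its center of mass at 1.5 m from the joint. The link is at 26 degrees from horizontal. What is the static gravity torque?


tau = m*g*L*cos(angle)
= 18 * 9.81 * 1.5 * cos(26 deg)
= 18 * 9.81 * 1.5 * 0.8988
= 238.0636 Nm


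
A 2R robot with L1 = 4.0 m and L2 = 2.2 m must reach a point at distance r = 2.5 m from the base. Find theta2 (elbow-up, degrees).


cos(theta2) = (r^2 - L1^2 - L2^2) / (2*L1*L2)
cos(theta2) = (6.25 - 16.0 - 4.84) / 17.6
cos(theta2) = -0.828977
theta2 = 145.9938 degrees


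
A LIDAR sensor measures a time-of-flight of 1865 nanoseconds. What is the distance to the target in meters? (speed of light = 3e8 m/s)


tof = 1865 ns = 1.865e-06 s
dist = c * tof / 2
= 3e8 * 1.865e-06 / 2
= 279.75 m


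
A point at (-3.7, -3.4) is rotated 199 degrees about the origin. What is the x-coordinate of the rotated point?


x' = x*cos(theta) - y*sin(theta)
cos(199 deg) = -0.9455, sin(199 deg) = -0.3256
x' = -3.7 * -0.9455 - -3.4 * -0.3256
= 3.4984 - 1.1069
= 2.3915


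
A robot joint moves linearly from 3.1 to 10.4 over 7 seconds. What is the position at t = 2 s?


s = t/T = 2/7 = 0.2857
p(t) = p0 + (pf-p0)*s
= 3.1 + (10.4 - 3.1) * 0.2857
= 5.1857


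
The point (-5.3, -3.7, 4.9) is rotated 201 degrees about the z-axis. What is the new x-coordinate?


Rotation about z-axis: x' = x*cos(theta) - y*sin(theta)
= -5.3 * -0.9336 - -3.7 * -0.3584
= 3.622


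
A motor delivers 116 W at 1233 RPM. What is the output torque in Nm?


omega = 1233 * 2*pi/60 = 129.1195 rad/s
tau = P / omega = 116 / 129.1195
= 0.8984 Nm


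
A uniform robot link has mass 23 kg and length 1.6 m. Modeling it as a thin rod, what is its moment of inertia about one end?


I = (1/3) * m * L^2
= (1/3) * 23 * 1.6^2
= 0.333333 * 23 * 2.56
= 19.6267 kg*m^2


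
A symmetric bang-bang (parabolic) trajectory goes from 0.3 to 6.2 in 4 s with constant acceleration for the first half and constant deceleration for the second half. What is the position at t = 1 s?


Symmetric rest-to-rest: each phase covers (pf-p0)/2 in time T/2. 0.5*a*(T/2)^2 = (pf-p0)/2 => a = 4*(pf-p0)/T^2
a = 4*(6.2-0.3)/4^2 = 1.475
t = 1 is in the acceleration phase (t <= T/2).
p = p0 + 0.5*a*t^2 = 0.3 + 0.5*1.475*1^2
= 1.0375


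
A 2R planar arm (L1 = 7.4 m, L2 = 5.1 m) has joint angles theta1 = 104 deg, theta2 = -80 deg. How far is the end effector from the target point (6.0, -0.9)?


End effector via forward kinematics:
x = L1*cos(t1) + L2*cos(t1+t2) = 2.8689
y = L1*sin(t1) + L2*sin(t1+t2) = 9.2545
Distance to target:
d = sqrt((6.0 - 2.8689)^2 + (-0.9 - 9.2545)^2)
= sqrt(9.804 + 103.1148)
= 10.6263 m


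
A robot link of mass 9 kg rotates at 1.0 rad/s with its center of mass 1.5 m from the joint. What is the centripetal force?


F = m * omega^2 * r
= 9 * 1.0^2 * 1.5
= 9 * 1.0 * 1.5
= 13.5 N


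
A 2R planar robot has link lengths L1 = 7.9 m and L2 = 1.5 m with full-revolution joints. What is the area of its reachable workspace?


r_max = L1 + L2 = 9.4 m
r_min = |L1 - L2| = 6.4 m
Area = pi*(r_max^2 - r_min^2)
= pi*(88.36 - 40.96)
= pi * 47.4
= 148.9115 m^2


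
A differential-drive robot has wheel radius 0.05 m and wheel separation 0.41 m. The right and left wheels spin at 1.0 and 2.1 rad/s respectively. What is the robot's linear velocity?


vR = r*wR = 0.05*1.0 = 0.05 m/s
vL = r*wL = 0.05*2.1 = 0.105 m/s
v = (vR+vL)/2 = 0.0775 m/s
omega = (vR-vL)/L = -0.1341 rad/s
linear velocity = 0.0775 m/s


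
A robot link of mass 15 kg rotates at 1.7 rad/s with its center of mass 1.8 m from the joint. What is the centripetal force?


F = m * omega^2 * r
= 15 * 1.7^2 * 1.8
= 15 * 2.89 * 1.8
= 78.03 N


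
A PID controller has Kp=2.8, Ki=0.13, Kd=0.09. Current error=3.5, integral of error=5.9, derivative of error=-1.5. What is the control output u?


u = Kp*e + Ki*int(e) + Kd*de/dt
= 2.8*3.5 + 0.13*5.9 + 0.09*(-1.5)
= 9.8 + 0.767 + -0.135
= 10.432


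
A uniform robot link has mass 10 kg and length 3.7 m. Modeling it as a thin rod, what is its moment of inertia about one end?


I = (1/3) * m * L^2
= (1/3) * 10 * 3.7^2
= 0.333333 * 10 * 13.69
= 45.6333 kg*m^2


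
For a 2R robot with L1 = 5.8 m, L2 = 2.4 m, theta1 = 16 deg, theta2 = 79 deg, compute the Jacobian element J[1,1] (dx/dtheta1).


J[1,1] = -L1*sin(t1) - L2*sin(t1+t2)
= -5.8*sin(16) - 2.4*sin(95)
= -3.9896


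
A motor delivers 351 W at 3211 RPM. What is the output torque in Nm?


omega = 3211 * 2*pi/60 = 336.2551 rad/s
tau = P / omega = 351 / 336.2551
= 1.0439 Nm


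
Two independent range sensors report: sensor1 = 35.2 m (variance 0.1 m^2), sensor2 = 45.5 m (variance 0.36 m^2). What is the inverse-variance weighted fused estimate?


w1 = (1/var1) / (1/var1 + 1/var2)
   = 10.0 / (10.0 + 2.7778) = 0.7826
w2 = 1 - w1 = 0.2174
fused = w1*s1 + w2*s2 = 27.5478 + 9.8913
= 37.4391 m


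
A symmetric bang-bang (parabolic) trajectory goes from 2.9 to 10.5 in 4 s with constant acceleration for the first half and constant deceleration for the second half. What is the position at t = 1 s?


Symmetric rest-to-rest: each phase covers (pf-p0)/2 in time T/2. 0.5*a*(T/2)^2 = (pf-p0)/2 => a = 4*(pf-p0)/T^2
a = 4*(10.5-2.9)/4^2 = 1.9
t = 1 is in the acceleration phase (t <= T/2).
p = p0 + 0.5*a*t^2 = 2.9 + 0.5*1.9*1^2
= 3.85


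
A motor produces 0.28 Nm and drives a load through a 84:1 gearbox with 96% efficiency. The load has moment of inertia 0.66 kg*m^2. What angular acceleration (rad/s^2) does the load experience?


tau_out = tau_motor * N * eta
= 0.28 * 84 * 0.96 = 22.5792 Nm
alpha = tau_out / I = 22.5792 / 0.66
= 34.2109 rad/s^2


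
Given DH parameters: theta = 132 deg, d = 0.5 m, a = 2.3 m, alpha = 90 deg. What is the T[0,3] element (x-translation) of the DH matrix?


T[0,3] = a * cos(theta)
= 2.3 * cos(132 deg)
= 2.3 * -0.6691
= -1.539


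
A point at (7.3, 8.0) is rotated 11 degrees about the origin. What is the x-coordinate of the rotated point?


x' = x*cos(theta) - y*sin(theta)
cos(11 deg) = 0.9816, sin(11 deg) = 0.1908
x' = 7.3 * 0.9816 - 8.0 * 0.1908
= 7.1659 - 1.5265
= 5.6394


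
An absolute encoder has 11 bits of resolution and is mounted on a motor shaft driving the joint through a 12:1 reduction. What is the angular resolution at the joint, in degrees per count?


counts = 2^11 = 2048
effective counts at joint = 2048 * 12 = 24576
resolution = 360 / 24576
= 0.0146 deg/count


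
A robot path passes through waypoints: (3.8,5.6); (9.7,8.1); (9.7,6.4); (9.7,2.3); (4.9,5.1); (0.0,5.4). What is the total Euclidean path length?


Segment lengths:
  seg1 = sqrt((5.9)^2 + (2.5)^2) = 6.4078
  seg2 = sqrt((0.0)^2 + (-1.7)^2) = 1.7
  seg3 = sqrt((0.0)^2 + (-4.1)^2) = 4.1
  seg4 = sqrt((-4.8)^2 + (2.8)^2) = 5.557
  seg5 = sqrt((-4.9)^2 + (0.3)^2) = 4.9092
Total = 22.674


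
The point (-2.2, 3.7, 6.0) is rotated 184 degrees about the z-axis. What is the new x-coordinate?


Rotation about z-axis: x' = x*cos(theta) - y*sin(theta)
= -2.2 * -0.9976 - 3.7 * -0.0698
= 2.4527


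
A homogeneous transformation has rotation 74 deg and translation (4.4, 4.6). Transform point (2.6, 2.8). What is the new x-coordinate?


x' = cos(theta)*px - sin(theta)*py + tx
= 0.2756*2.6 - 0.9613*2.8 + 4.4
= 2.4251


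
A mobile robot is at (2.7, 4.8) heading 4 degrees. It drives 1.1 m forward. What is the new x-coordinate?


x_new = x0 + d*cos(theta)
= 2.7 + 1.1*cos(4)
= 2.7 + 1.0973
= 3.7973


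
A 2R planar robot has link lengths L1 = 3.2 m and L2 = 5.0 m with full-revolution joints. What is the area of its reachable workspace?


r_max = L1 + L2 = 8.2 m
r_min = |L1 - L2| = 1.8 m
Area = pi*(r_max^2 - r_min^2)
= pi*(67.24 - 3.24)
= pi * 64.0
= 201.0619 m^2


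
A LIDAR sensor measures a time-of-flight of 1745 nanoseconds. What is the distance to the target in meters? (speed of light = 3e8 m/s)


tof = 1745 ns = 1.745e-06 s
dist = c * tof / 2
= 3e8 * 1.745e-06 / 2
= 261.75 m


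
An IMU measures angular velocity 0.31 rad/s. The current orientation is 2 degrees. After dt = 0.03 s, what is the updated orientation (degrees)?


delta_theta = w * dt = 0.31 * 0.03 = 0.0093 rad
= 0.5329 deg
theta_new = 2 + 0.5329 = 2.5329 deg


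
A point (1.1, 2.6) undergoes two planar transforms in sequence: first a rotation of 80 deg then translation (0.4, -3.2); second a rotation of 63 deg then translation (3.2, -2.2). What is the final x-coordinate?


After transform 1:
x1 = cos(80)*1.1 - sin(80)*2.6 + 0.4 = -1.9695
y1 = sin(80)*1.1 + cos(80)*2.6 + -3.2 = -1.6652
After transform 2:
x2 = cos(63)*-1.9695 - sin(63)*-1.6652 + 3.2
= 3.7896


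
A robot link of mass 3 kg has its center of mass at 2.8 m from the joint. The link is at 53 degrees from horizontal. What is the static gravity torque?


tau = m*g*L*cos(angle)
= 3 * 9.81 * 2.8 * cos(53 deg)
= 3 * 9.81 * 2.8 * 0.6018
= 49.592 Nm


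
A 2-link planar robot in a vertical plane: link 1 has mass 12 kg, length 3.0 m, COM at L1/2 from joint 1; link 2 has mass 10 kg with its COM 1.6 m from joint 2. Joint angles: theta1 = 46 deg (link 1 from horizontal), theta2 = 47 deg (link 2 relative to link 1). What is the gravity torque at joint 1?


Horizontal distance from joint 1 to link-1 COM:
  x_c1 = (L1/2)*cos(t1) = 1.5 * 0.6947 = 1.042 m
Horizontal distance from joint 1 to link-2 COM:
  x_c2 = L1*cos(t1) + Lc2*cos(t1+t2)
       = 3.0*0.6947 + 1.6*-0.0523 = 2.0002 m
tau1 = m1*g*x_c1 + m2*g*x_c2
     = 12*9.81*1.042 + 10*9.81*2.0002
     = 122.6628 + 196.2233
     = 318.8861 Nm


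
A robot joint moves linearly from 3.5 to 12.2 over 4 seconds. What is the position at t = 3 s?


s = t/T = 3/4 = 0.75
p(t) = p0 + (pf-p0)*s
= 3.5 + (12.2 - 3.5) * 0.75
= 10.025


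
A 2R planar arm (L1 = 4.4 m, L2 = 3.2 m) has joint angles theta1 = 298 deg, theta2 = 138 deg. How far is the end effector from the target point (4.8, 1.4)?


End effector via forward kinematics:
x = L1*cos(t1) + L2*cos(t1+t2) = 2.8398
y = L1*sin(t1) + L2*sin(t1+t2) = -0.78
Distance to target:
d = sqrt((4.8 - 2.8398)^2 + (1.4 - -0.78)^2)
= sqrt(3.8423 + 4.7525)
= 2.9317 m


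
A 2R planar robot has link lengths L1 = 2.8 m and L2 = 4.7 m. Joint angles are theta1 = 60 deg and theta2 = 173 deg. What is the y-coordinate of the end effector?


Convert angles to radians: theta1 = 1.0472, theta2 = 3.0194
y = L1*sin(theta1) + L2*sin(theta1+theta2)
y = 2.4249 + -3.7536
y = -1.3287


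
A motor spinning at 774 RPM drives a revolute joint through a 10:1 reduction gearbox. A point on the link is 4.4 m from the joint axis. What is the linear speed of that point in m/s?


omega_motor = 774 * 2*pi/60 = 81.0531 rad/s
omega_joint = omega_motor / 10 = 8.1053 rad/s
v = omega_joint * r = 8.1053 * 4.4
= 35.6634 m/s


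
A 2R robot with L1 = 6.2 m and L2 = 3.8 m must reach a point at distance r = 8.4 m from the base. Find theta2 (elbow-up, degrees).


cos(theta2) = (r^2 - L1^2 - L2^2) / (2*L1*L2)
cos(theta2) = (70.56 - 38.44 - 14.44) / 47.12
cos(theta2) = 0.375212
theta2 = 67.9626 degrees


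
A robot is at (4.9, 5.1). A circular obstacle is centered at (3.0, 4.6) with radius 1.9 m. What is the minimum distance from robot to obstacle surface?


center_dist = sqrt((4.9-3.0)^2 + (5.1-4.6)^2)
= sqrt(3.61 + 0.25)
= 1.9647
min_dist = center_dist - radius = 1.9647 - 1.9 = 0.0647 m


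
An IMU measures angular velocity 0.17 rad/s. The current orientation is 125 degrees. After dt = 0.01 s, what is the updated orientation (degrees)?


delta_theta = w * dt = 0.17 * 0.01 = 0.0017 rad
= 0.0974 deg
theta_new = 125 + 0.0974 = 125.0974 deg


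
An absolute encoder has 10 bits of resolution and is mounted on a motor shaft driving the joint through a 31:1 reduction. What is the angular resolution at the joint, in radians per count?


counts = 2^10 = 1024
effective counts at joint = 1024 * 31 = 31744
resolution = 2*pi / 31744
= 1.9793e-04 rad/count


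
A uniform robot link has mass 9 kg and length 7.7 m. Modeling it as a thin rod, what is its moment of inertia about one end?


I = (1/3) * m * L^2
= (1/3) * 9 * 7.7^2
= 0.333333 * 9 * 59.29
= 177.87 kg*m^2


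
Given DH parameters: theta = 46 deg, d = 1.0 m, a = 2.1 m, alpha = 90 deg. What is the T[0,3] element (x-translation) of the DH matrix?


T[0,3] = a * cos(theta)
= 2.1 * cos(46 deg)
= 2.1 * 0.6947
= 1.4588


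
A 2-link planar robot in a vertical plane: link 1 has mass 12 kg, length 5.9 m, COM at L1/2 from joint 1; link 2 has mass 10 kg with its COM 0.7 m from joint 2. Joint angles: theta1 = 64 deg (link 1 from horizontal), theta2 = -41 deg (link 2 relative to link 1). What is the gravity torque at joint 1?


Horizontal distance from joint 1 to link-1 COM:
  x_c1 = (L1/2)*cos(t1) = 2.95 * 0.4384 = 1.2932 m
Horizontal distance from joint 1 to link-2 COM:
  x_c2 = L1*cos(t1) + Lc2*cos(t1+t2)
       = 5.9*0.4384 + 0.7*0.9205 = 3.2307 m
tau1 = m1*g*x_c1 + m2*g*x_c2
     = 12*9.81*1.2932 + 10*9.81*3.2307
     = 152.2349 + 316.9359
     = 469.1708 Nm


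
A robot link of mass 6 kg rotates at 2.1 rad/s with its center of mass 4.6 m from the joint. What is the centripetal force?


F = m * omega^2 * r
= 6 * 2.1^2 * 4.6
= 6 * 4.41 * 4.6
= 121.716 N


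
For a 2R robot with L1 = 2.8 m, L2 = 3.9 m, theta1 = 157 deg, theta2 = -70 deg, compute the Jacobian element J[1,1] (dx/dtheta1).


J[1,1] = -L1*sin(t1) - L2*sin(t1+t2)
= -2.8*sin(157) - 3.9*sin(87)
= -4.9887


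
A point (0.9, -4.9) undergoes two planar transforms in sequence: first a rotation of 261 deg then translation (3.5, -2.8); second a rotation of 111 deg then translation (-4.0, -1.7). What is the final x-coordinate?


After transform 1:
x1 = cos(261)*0.9 - sin(261)*-4.9 + 3.5 = -1.4805
y1 = sin(261)*0.9 + cos(261)*-4.9 + -2.8 = -2.9224
After transform 2:
x2 = cos(111)*-1.4805 - sin(111)*-2.9224 + -4.0
= -0.7412


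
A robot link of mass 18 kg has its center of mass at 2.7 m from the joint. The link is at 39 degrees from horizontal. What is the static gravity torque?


tau = m*g*L*cos(angle)
= 18 * 9.81 * 2.7 * cos(39 deg)
= 18 * 9.81 * 2.7 * 0.7771
= 370.5168 Nm


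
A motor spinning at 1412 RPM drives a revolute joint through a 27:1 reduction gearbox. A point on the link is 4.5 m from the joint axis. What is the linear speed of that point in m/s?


omega_motor = 1412 * 2*pi/60 = 147.8643 rad/s
omega_joint = omega_motor / 27 = 5.4765 rad/s
v = omega_joint * r = 5.4765 * 4.5
= 24.644 m/s


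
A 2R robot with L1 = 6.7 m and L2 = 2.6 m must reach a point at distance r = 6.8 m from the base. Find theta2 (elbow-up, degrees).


cos(theta2) = (r^2 - L1^2 - L2^2) / (2*L1*L2)
cos(theta2) = (46.24 - 44.89 - 6.76) / 34.84
cos(theta2) = -0.155281
theta2 = 98.9331 degrees


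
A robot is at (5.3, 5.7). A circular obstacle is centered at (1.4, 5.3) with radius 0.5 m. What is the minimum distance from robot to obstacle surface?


center_dist = sqrt((5.3-1.4)^2 + (5.7-5.3)^2)
= sqrt(15.21 + 0.16)
= 3.9205
min_dist = center_dist - radius = 3.9205 - 0.5 = 3.4205 m


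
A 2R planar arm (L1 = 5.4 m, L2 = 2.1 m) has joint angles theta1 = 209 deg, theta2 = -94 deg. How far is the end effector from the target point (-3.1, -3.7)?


End effector via forward kinematics:
x = L1*cos(t1) + L2*cos(t1+t2) = -5.6104
y = L1*sin(t1) + L2*sin(t1+t2) = -0.7147
Distance to target:
d = sqrt((-3.1 - -5.6104)^2 + (-3.7 - -0.7147)^2)
= sqrt(6.3023 + 8.9119)
= 3.9005 m


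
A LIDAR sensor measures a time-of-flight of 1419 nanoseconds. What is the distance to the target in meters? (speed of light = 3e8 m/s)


tof = 1419 ns = 1.419e-06 s
dist = c * tof / 2
= 3e8 * 1.419e-06 / 2
= 212.85 m


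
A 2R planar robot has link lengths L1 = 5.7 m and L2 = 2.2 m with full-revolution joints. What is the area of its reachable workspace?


r_max = L1 + L2 = 7.9 m
r_min = |L1 - L2| = 3.5 m
Area = pi*(r_max^2 - r_min^2)
= pi*(62.41 - 12.25)
= pi * 50.16
= 157.5823 m^2


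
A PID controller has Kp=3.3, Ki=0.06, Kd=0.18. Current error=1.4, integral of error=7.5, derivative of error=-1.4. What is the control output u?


u = Kp*e + Ki*int(e) + Kd*de/dt
= 3.3*1.4 + 0.06*7.5 + 0.18*(-1.4)
= 4.62 + 0.45 + -0.252
= 4.818


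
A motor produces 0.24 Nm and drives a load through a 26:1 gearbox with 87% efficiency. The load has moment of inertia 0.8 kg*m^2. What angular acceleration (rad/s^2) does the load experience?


tau_out = tau_motor * N * eta
= 0.24 * 26 * 0.87 = 5.4288 Nm
alpha = tau_out / I = 5.4288 / 0.8
= 6.786 rad/s^2


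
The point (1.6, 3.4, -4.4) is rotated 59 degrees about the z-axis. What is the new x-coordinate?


Rotation about z-axis: x' = x*cos(theta) - y*sin(theta)
= 1.6 * 0.515 - 3.4 * 0.8572
= -2.0903


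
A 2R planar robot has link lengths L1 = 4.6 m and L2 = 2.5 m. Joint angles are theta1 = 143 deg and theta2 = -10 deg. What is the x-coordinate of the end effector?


Convert angles to radians: theta1 = 2.4958, theta2 = -0.1745
x = L1*cos(theta1) + L2*cos(theta1+theta2)
x = -3.6737 + -1.705
x = -5.3787


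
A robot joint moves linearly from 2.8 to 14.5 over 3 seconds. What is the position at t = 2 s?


s = t/T = 2/3 = 0.6667
p(t) = p0 + (pf-p0)*s
= 2.8 + (14.5 - 2.8) * 0.6667
= 10.6


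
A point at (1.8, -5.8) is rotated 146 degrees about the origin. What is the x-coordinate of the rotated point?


x' = x*cos(theta) - y*sin(theta)
cos(146 deg) = -0.829, sin(146 deg) = 0.5592
x' = 1.8 * -0.829 - -5.8 * 0.5592
= -1.4923 - -3.2433
= 1.7511


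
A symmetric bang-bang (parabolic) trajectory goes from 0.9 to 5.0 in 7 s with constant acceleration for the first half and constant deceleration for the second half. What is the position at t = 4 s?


Symmetric rest-to-rest: each phase covers (pf-p0)/2 in time T/2. 0.5*a*(T/2)^2 = (pf-p0)/2 => a = 4*(pf-p0)/T^2
a = 4*(5.0-0.9)/7^2 = 0.3347
t = 4 is in the deceleration phase (t > T/2).
p = pf - 0.5*a*(T-t)^2 = 5.0 - 0.5*0.3347*3^2
= 3.4939


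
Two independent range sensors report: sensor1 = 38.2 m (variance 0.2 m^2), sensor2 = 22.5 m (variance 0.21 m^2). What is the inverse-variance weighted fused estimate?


w1 = (1/var1) / (1/var1 + 1/var2)
   = 5.0 / (5.0 + 4.7619) = 0.5122
w2 = 1 - w1 = 0.4878
fused = w1*s1 + w2*s2 = 19.5659 + 10.9756
= 30.5415 m


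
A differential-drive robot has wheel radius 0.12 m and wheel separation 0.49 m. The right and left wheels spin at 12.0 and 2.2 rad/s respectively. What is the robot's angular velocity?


vR = r*wR = 0.12*12.0 = 1.44 m/s
vL = r*wL = 0.12*2.2 = 0.264 m/s
v = (vR+vL)/2 = 0.852 m/s
omega = (vR-vL)/L = 2.4 rad/s
angular velocity = 2.4 rad/s


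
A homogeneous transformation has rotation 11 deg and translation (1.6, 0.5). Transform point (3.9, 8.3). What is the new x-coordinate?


x' = cos(theta)*px - sin(theta)*py + tx
= 0.9816*3.9 - 0.1908*8.3 + 1.6
= 3.8446


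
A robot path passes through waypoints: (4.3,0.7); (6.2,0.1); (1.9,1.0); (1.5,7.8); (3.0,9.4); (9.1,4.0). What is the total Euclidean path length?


Segment lengths:
  seg1 = sqrt((1.9)^2 + (-0.6)^2) = 1.9925
  seg2 = sqrt((-4.3)^2 + (0.9)^2) = 4.3932
  seg3 = sqrt((-0.4)^2 + (6.8)^2) = 6.8118
  seg4 = sqrt((1.5)^2 + (1.6)^2) = 2.1932
  seg5 = sqrt((6.1)^2 + (-5.4)^2) = 8.1468
Total = 23.5374


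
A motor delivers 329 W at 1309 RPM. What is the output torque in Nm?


omega = 1309 * 2*pi/60 = 137.0782 rad/s
tau = P / omega = 329 / 137.0782
= 2.4001 Nm


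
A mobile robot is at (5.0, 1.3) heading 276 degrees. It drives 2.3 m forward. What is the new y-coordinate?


y_new = y0 + d*sin(theta)
= 1.3 + 2.3*sin(276)
= 1.3 + -2.2874
= -0.9874


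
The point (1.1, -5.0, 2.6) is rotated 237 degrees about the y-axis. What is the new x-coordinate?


Rotation about y-axis: x' = x*cos(theta) + z*sin(theta)
= 1.1 * -0.5446 + 2.6 * -0.8387
= -2.7796


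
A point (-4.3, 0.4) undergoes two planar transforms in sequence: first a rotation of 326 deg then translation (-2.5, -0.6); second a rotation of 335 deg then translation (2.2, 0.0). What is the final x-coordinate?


After transform 1:
x1 = cos(326)*-4.3 - sin(326)*0.4 + -2.5 = -5.8412
y1 = sin(326)*-4.3 + cos(326)*0.4 + -0.6 = 2.1361
After transform 2:
x2 = cos(335)*-5.8412 - sin(335)*2.1361 + 2.2
= -2.1911


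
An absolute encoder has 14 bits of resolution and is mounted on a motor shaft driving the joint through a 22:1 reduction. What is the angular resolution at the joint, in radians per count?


counts = 2^14 = 16384
effective counts at joint = 16384 * 22 = 360448
resolution = 2*pi / 360448
= 1.7432e-05 rad/count


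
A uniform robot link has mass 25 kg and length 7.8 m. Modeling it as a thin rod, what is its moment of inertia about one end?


I = (1/3) * m * L^2
= (1/3) * 25 * 7.8^2
= 0.333333 * 25 * 60.84
= 507.0 kg*m^2


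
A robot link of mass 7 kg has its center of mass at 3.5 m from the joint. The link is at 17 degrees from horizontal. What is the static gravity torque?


tau = m*g*L*cos(angle)
= 7 * 9.81 * 3.5 * cos(17 deg)
= 7 * 9.81 * 3.5 * 0.9563
= 229.8431 Nm


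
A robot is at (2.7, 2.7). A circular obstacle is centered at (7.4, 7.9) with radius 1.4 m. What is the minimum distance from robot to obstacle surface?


center_dist = sqrt((2.7-7.4)^2 + (2.7-7.9)^2)
= sqrt(22.09 + 27.04)
= 7.0093
min_dist = center_dist - radius = 7.0093 - 1.4 = 5.6093 m


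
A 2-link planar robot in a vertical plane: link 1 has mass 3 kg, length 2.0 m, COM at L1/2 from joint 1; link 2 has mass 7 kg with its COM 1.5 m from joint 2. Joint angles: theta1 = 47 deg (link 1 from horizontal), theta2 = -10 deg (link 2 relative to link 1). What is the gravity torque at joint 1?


Horizontal distance from joint 1 to link-1 COM:
  x_c1 = (L1/2)*cos(t1) = 1.0 * 0.682 = 0.682 m
Horizontal distance from joint 1 to link-2 COM:
  x_c2 = L1*cos(t1) + Lc2*cos(t1+t2)
       = 2.0*0.682 + 1.5*0.7986 = 2.5619 m
tau1 = m1*g*x_c1 + m2*g*x_c2
     = 3*9.81*0.682 + 7*9.81*2.5619
     = 20.0712 + 175.9291
     = 196.0003 Nm


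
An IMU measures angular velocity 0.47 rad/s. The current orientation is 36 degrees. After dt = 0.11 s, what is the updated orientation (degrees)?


delta_theta = w * dt = 0.47 * 0.11 = 0.0517 rad
= 2.9622 deg
theta_new = 36 + 2.9622 = 38.9622 deg


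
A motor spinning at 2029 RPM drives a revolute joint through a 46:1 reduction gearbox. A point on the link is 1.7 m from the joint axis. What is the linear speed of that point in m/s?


omega_motor = 2029 * 2*pi/60 = 212.4764 rad/s
omega_joint = omega_motor / 46 = 4.6191 rad/s
v = omega_joint * r = 4.6191 * 1.7
= 7.8524 m/s


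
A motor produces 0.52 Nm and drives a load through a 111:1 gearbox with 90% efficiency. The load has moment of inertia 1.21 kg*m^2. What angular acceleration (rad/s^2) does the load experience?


tau_out = tau_motor * N * eta
= 0.52 * 111 * 0.9 = 51.948 Nm
alpha = tau_out / I = 51.948 / 1.21
= 42.9322 rad/s^2


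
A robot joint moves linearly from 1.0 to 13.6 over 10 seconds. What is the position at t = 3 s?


s = t/T = 3/10 = 0.3
p(t) = p0 + (pf-p0)*s
= 1.0 + (13.6 - 1.0) * 0.3
= 4.78


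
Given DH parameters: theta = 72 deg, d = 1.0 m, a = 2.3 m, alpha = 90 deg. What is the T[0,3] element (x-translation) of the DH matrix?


T[0,3] = a * cos(theta)
= 2.3 * cos(72 deg)
= 2.3 * 0.309
= 0.7107


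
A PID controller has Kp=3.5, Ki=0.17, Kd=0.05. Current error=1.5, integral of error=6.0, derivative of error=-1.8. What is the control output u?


u = Kp*e + Ki*int(e) + Kd*de/dt
= 3.5*1.5 + 0.17*6.0 + 0.05*(-1.8)
= 5.25 + 1.02 + -0.09
= 6.18


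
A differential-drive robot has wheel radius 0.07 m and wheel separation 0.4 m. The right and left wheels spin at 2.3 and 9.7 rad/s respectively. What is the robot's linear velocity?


vR = r*wR = 0.07*2.3 = 0.161 m/s
vL = r*wL = 0.07*9.7 = 0.679 m/s
v = (vR+vL)/2 = 0.42 m/s
omega = (vR-vL)/L = -1.295 rad/s
linear velocity = 0.42 m/s


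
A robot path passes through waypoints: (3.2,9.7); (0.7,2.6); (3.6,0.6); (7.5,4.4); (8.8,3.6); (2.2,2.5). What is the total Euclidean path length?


Segment lengths:
  seg1 = sqrt((-2.5)^2 + (-7.1)^2) = 7.5273
  seg2 = sqrt((2.9)^2 + (-2.0)^2) = 3.5228
  seg3 = sqrt((3.9)^2 + (3.8)^2) = 5.4452
  seg4 = sqrt((1.3)^2 + (-0.8)^2) = 1.5264
  seg5 = sqrt((-6.6)^2 + (-1.1)^2) = 6.691
Total = 24.7127


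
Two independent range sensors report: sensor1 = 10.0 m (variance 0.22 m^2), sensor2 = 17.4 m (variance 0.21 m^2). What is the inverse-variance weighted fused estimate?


w1 = (1/var1) / (1/var1 + 1/var2)
   = 4.5455 / (4.5455 + 4.7619) = 0.4884
w2 = 1 - w1 = 0.5116
fused = w1*s1 + w2*s2 = 4.8837 + 8.9023
= 13.786 m


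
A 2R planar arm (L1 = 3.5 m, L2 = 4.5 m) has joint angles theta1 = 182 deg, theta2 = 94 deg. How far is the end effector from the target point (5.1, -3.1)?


End effector via forward kinematics:
x = L1*cos(t1) + L2*cos(t1+t2) = -3.0275
y = L1*sin(t1) + L2*sin(t1+t2) = -4.5975
Distance to target:
d = sqrt((5.1 - -3.0275)^2 + (-3.1 - -4.5975)^2)
= sqrt(66.0561 + 2.2425)
= 8.2643 m


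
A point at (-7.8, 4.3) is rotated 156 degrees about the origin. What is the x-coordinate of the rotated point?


x' = x*cos(theta) - y*sin(theta)
cos(156 deg) = -0.9135, sin(156 deg) = 0.4067
x' = -7.8 * -0.9135 - 4.3 * 0.4067
= 7.1257 - 1.749
= 5.3767


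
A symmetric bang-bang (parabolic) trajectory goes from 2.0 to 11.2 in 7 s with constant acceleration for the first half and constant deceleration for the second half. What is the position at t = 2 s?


Symmetric rest-to-rest: each phase covers (pf-p0)/2 in time T/2. 0.5*a*(T/2)^2 = (pf-p0)/2 => a = 4*(pf-p0)/T^2
a = 4*(11.2-2.0)/7^2 = 0.751
t = 2 is in the acceleration phase (t <= T/2).
p = p0 + 0.5*a*t^2 = 2.0 + 0.5*0.751*2^2
= 3.502
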